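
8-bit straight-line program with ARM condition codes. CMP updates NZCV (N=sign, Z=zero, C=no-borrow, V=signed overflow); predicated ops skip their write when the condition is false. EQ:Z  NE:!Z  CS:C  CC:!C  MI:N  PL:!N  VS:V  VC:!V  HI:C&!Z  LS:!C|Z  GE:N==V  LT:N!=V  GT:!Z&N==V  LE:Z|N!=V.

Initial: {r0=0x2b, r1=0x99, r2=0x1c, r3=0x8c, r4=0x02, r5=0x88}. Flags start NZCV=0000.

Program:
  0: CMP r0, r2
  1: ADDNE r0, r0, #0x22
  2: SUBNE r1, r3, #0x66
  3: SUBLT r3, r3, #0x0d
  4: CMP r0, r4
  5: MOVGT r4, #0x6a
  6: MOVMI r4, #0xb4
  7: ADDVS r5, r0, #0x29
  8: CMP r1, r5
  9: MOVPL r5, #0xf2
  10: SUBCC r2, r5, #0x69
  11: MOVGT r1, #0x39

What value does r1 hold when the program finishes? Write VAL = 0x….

VAL = 0x39

0: ✓ CMP  NZCV=0010
1: ✓ ADDNE  r0←0x4d
2: ✓ SUBNE  r1←0x26
3: · SUBLT
4: ✓ CMP  NZCV=0010
5: ✓ MOVGT  r4←0x6a
6: · MOVMI
7: · ADDVS
8: ✓ CMP  NZCV=1001
9: · MOVPL
10: ✓ SUBCC  r2←0x1f
11: ✓ MOVGT  r1←0x39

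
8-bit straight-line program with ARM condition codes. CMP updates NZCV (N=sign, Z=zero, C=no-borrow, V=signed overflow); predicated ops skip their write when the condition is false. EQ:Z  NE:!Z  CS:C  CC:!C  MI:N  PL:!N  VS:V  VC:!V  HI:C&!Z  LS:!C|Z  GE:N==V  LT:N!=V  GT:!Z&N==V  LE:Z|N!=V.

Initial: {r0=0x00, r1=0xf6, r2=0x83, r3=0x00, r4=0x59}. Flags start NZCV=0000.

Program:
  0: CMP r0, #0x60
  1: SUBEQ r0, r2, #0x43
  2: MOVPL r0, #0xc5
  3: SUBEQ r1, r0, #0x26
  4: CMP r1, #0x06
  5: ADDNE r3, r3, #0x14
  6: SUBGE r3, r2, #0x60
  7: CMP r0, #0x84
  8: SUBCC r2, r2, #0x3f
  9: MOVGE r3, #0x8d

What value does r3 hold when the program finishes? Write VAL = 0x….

0: ✓ CMP  NZCV=1000
1: · SUBEQ
2: · MOVPL
3: · SUBEQ
4: ✓ CMP  NZCV=1010
5: ✓ ADDNE  r3←0x14
6: · SUBGE
7: ✓ CMP  NZCV=0000
8: ✓ SUBCC  r2←0x44
9: ✓ MOVGE  r3←0x8d

VAL = 0x8d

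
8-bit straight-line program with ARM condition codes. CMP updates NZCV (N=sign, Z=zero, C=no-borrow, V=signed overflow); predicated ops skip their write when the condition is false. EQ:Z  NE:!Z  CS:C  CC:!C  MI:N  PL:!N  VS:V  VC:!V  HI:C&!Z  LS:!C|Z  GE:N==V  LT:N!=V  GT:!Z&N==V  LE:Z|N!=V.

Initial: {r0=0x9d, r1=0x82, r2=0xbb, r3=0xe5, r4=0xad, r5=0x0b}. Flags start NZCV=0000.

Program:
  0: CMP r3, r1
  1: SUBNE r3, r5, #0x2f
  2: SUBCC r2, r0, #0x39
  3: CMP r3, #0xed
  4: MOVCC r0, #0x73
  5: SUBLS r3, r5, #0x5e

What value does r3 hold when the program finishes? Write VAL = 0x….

[0] flags=0010 → (cmp)
[1] flags=0010 NE?T → r3=0xdc
[2] flags=0010 CC?F → skip
[3] flags=1000 → (cmp)
[4] flags=1000 CC?T → r0=0x73
[5] flags=1000 LS?T → r3=0xad

VAL = 0xad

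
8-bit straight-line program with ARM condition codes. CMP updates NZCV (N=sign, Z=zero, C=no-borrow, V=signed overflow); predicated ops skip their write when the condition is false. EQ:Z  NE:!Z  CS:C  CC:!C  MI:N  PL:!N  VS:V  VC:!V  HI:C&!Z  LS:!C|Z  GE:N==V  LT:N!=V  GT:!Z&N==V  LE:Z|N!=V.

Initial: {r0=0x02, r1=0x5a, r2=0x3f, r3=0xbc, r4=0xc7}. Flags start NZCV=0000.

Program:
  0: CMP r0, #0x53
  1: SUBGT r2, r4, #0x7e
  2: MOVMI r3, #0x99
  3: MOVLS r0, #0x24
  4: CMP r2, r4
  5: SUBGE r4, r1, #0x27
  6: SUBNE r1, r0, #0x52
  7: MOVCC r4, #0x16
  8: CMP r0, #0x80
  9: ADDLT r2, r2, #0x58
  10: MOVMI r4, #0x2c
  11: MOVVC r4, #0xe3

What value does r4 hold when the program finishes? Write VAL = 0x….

[0] flags=1000 → (cmp)
[1] flags=1000 GT?F → skip
[2] flags=1000 MI?T → r3=0x99
[3] flags=1000 LS?T → r0=0x24
[4] flags=0000 → (cmp)
[5] flags=0000 GE?T → r4=0x33
[6] flags=0000 NE?T → r1=0xd2
[7] flags=0000 CC?T → r4=0x16
[8] flags=1001 → (cmp)
[9] flags=1001 LT?F → skip
[10] flags=1001 MI?T → r4=0x2c
[11] flags=1001 VC?F → skip

VAL = 0x2c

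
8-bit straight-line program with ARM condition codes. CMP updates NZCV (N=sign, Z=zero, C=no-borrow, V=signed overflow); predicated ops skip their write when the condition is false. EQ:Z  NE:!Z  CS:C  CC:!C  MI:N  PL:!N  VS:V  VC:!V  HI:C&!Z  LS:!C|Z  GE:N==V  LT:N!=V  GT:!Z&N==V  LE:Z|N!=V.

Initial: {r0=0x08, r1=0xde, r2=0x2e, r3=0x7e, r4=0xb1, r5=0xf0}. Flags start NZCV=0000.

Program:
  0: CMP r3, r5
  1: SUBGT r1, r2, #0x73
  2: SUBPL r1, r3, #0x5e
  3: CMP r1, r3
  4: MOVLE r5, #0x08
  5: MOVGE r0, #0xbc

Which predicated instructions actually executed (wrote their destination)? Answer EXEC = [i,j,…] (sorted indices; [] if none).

[0] flags=1001 → (cmp)
[1] flags=1001 GT?T → r1=0xbb
[2] flags=1001 PL?F → skip
[3] flags=0011 → (cmp)
[4] flags=0011 LE?T → r5=0x08
[5] flags=0011 GE?F → skip

EXEC = [1,4]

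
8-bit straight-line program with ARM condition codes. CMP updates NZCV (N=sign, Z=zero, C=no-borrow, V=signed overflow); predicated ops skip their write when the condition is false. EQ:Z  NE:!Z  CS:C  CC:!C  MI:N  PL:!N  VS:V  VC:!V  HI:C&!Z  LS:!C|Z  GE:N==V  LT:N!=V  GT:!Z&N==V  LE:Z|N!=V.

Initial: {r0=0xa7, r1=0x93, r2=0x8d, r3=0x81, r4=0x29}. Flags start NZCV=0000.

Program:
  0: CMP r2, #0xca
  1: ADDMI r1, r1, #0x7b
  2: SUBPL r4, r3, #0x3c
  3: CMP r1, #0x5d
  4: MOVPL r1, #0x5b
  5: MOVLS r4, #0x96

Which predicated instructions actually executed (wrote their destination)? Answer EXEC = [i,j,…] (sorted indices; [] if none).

EXEC = [1,5]

[0] flags=1000 → (cmp)
[1] flags=1000 MI?T → r1=0x0e
[2] flags=1000 PL?F → skip
[3] flags=1000 → (cmp)
[4] flags=1000 PL?F → skip
[5] flags=1000 LS?T → r4=0x96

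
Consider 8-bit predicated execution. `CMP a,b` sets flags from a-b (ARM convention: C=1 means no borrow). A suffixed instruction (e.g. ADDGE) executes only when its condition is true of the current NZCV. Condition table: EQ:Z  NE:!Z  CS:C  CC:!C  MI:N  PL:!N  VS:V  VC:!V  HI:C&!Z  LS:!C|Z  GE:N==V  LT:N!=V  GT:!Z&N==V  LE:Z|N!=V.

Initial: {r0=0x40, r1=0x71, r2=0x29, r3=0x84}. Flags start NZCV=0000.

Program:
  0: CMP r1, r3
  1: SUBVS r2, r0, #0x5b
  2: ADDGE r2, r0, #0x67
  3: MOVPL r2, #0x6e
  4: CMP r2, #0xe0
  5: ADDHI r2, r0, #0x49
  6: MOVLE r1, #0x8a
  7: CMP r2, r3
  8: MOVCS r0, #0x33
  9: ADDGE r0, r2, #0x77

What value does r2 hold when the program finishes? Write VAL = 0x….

VAL = 0xa7

0: ✓ CMP  NZCV=1001
1: ✓ SUBVS  r2←0xe5
2: ✓ ADDGE  r2←0xa7
3: · MOVPL
4: ✓ CMP  NZCV=1000
5: · ADDHI
6: ✓ MOVLE  r1←0x8a
7: ✓ CMP  NZCV=0010
8: ✓ MOVCS  r0←0x33
9: ✓ ADDGE  r0←0x1e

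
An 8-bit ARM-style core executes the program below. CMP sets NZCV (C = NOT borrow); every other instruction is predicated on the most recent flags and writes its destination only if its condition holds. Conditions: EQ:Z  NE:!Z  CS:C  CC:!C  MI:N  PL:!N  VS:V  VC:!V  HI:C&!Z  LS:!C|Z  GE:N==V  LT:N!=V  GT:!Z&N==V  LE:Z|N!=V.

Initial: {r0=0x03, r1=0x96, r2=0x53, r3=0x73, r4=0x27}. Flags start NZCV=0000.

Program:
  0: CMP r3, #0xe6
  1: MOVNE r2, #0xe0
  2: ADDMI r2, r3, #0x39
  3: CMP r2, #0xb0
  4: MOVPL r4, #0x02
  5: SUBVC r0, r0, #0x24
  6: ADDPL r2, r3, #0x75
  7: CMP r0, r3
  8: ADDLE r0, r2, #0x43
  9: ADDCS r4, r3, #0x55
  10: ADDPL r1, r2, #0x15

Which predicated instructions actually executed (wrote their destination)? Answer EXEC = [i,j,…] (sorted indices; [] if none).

EXEC = [1,2,5,8,9,10]

0: ✓ CMP  NZCV=1001
1: ✓ MOVNE  r2←0xe0
2: ✓ ADDMI  r2←0xac
3: ✓ CMP  NZCV=1000
4: · MOVPL
5: ✓ SUBVC  r0←0xdf
6: · ADDPL
7: ✓ CMP  NZCV=0011
8: ✓ ADDLE  r0←0xef
9: ✓ ADDCS  r4←0xc8
10: ✓ ADDPL  r1←0xc1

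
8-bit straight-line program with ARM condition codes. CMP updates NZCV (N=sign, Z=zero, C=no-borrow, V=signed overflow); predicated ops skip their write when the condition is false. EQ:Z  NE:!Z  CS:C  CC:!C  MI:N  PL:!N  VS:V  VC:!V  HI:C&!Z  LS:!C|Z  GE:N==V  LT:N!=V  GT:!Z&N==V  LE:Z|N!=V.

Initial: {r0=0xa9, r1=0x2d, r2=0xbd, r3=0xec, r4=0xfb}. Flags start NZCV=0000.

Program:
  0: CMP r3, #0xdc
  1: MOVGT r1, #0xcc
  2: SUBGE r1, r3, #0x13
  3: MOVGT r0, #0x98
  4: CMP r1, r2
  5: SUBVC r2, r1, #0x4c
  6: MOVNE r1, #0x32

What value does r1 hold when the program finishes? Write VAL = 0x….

VAL = 0x32

0: ✓ CMP  NZCV=0010
1: ✓ MOVGT  r1←0xcc
2: ✓ SUBGE  r1←0xd9
3: ✓ MOVGT  r0←0x98
4: ✓ CMP  NZCV=0010
5: ✓ SUBVC  r2←0x8d
6: ✓ MOVNE  r1←0x32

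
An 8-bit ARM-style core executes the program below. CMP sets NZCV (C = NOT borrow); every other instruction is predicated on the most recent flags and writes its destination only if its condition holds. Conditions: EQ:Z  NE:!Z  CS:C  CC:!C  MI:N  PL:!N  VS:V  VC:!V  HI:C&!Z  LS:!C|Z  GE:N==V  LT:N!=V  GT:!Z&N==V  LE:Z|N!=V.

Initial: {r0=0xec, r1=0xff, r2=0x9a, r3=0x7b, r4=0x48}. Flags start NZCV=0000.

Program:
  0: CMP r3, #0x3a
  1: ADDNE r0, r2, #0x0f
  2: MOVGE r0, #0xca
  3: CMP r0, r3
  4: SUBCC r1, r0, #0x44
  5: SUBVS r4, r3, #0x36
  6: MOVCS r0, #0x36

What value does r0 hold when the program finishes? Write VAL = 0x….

[0] flags=0010 → (cmp)
[1] flags=0010 NE?T → r0=0xa9
[2] flags=0010 GE?T → r0=0xca
[3] flags=0011 → (cmp)
[4] flags=0011 CC?F → skip
[5] flags=0011 VS?T → r4=0x45
[6] flags=0011 CS?T → r0=0x36

VAL = 0x36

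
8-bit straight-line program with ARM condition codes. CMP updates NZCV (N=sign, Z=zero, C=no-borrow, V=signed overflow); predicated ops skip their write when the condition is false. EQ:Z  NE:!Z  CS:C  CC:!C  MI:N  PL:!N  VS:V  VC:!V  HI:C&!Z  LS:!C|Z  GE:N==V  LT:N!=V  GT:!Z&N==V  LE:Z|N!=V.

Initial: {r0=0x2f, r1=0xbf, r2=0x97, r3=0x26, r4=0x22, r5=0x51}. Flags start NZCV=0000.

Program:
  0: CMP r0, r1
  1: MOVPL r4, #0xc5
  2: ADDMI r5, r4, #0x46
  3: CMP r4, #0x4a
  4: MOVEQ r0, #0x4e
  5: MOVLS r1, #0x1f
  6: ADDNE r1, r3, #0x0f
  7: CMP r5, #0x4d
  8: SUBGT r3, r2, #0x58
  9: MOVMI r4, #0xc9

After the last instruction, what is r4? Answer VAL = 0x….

[0] flags=0000 → (cmp)
[1] flags=0000 PL?T → r4=0xc5
[2] flags=0000 MI?F → skip
[3] flags=0011 → (cmp)
[4] flags=0011 EQ?F → skip
[5] flags=0011 LS?F → skip
[6] flags=0011 NE?T → r1=0x35
[7] flags=0010 → (cmp)
[8] flags=0010 GT?T → r3=0x3f
[9] flags=0010 MI?F → skip

VAL = 0xc5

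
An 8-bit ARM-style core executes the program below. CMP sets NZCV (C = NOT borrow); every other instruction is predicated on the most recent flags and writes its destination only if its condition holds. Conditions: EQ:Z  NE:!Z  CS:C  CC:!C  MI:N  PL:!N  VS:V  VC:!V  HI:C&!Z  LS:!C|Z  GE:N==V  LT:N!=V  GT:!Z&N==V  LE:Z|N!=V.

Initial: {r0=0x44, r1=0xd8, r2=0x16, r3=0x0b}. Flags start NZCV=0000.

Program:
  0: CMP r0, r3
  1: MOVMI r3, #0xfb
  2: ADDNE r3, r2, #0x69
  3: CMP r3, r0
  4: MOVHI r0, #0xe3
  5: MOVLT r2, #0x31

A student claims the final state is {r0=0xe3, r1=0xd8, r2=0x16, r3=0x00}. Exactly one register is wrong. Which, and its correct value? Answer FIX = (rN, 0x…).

[0] flags=0010 → (cmp)
[1] flags=0010 MI?F → skip
[2] flags=0010 NE?T → r3=0x7f
[3] flags=0010 → (cmp)
[4] flags=0010 HI?T → r0=0xe3
[5] flags=0010 LT?F → skip

FIX = (r3, 0x7f)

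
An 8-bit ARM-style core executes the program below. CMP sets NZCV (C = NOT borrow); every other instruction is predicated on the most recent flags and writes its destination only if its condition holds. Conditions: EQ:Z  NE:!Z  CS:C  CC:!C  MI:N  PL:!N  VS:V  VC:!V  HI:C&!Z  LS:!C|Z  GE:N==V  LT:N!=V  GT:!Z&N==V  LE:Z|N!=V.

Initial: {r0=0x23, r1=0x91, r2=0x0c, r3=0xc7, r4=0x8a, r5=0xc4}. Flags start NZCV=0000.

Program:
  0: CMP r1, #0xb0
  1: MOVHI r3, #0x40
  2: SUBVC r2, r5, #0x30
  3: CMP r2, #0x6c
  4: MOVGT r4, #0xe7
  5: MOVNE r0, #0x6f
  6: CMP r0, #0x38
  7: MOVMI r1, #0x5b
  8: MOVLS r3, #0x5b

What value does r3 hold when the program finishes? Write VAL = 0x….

VAL = 0xc7

0: ✓ CMP  NZCV=1000
1: · MOVHI
2: ✓ SUBVC  r2←0x94
3: ✓ CMP  NZCV=0011
4: · MOVGT
5: ✓ MOVNE  r0←0x6f
6: ✓ CMP  NZCV=0010
7: · MOVMI
8: · MOVLS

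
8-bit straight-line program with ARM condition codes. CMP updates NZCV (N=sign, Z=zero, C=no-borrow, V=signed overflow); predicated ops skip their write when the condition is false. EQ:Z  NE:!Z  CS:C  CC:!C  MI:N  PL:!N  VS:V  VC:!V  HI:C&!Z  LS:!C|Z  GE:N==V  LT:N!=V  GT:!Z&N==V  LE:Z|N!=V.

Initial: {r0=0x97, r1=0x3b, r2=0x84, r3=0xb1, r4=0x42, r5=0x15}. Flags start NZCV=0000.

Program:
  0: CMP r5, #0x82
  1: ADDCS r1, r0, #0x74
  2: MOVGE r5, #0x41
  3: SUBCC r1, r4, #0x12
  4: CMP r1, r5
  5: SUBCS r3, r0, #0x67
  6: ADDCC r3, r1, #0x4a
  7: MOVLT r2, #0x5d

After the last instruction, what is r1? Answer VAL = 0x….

VAL = 0x30

[0] flags=1001 → (cmp)
[1] flags=1001 CS?F → skip
[2] flags=1001 GE?T → r5=0x41
[3] flags=1001 CC?T → r1=0x30
[4] flags=1000 → (cmp)
[5] flags=1000 CS?F → skip
[6] flags=1000 CC?T → r3=0x7a
[7] flags=1000 LT?T → r2=0x5d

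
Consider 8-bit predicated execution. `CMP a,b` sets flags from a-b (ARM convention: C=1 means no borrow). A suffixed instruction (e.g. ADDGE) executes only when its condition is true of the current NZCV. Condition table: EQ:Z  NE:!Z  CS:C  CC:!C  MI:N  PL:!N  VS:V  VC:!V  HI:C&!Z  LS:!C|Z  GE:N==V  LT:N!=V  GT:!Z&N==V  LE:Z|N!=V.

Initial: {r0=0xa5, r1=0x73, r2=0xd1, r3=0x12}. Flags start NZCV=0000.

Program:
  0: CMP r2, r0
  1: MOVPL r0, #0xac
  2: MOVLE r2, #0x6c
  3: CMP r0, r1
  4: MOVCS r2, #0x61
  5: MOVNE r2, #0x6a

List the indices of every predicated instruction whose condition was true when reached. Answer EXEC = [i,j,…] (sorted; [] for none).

0: ✓ CMP  NZCV=0010
1: ✓ MOVPL  r0←0xac
2: · MOVLE
3: ✓ CMP  NZCV=0011
4: ✓ MOVCS  r2←0x61
5: ✓ MOVNE  r2←0x6a

EXEC = [1,4,5]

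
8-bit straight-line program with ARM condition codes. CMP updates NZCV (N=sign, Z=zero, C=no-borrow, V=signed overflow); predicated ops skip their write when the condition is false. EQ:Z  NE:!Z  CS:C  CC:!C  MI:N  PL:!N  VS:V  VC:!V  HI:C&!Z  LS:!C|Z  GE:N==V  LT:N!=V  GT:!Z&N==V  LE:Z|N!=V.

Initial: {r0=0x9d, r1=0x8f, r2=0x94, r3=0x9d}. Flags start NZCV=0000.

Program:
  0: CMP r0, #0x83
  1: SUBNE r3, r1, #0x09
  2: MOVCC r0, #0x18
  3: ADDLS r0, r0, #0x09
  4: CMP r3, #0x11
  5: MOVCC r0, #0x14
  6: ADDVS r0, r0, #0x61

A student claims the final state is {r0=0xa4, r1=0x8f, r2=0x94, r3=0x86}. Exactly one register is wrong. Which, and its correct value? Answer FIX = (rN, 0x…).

[0] flags=0010 → (cmp)
[1] flags=0010 NE?T → r3=0x86
[2] flags=0010 CC?F → skip
[3] flags=0010 LS?F → skip
[4] flags=0011 → (cmp)
[5] flags=0011 CC?F → skip
[6] flags=0011 VS?T → r0=0xfe

FIX = (r0, 0xfe)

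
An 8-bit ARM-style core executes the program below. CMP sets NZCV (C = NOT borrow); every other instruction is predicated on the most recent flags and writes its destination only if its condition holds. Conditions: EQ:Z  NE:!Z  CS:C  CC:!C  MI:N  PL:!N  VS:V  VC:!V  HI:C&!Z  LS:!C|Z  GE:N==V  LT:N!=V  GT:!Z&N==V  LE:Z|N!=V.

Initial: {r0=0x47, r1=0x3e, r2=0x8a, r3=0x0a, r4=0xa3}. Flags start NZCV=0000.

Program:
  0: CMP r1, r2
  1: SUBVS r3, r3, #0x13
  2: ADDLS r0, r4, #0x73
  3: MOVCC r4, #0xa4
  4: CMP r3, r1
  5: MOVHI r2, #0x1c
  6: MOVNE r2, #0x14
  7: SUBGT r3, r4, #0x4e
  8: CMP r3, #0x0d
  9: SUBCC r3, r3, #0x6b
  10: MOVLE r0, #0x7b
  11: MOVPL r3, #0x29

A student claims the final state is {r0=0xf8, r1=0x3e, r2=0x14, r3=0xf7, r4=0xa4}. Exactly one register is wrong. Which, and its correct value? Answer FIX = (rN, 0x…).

0: ✓ CMP  NZCV=1001
1: ✓ SUBVS  r3←0xf7
2: ✓ ADDLS  r0←0x16
3: ✓ MOVCC  r4←0xa4
4: ✓ CMP  NZCV=1010
5: ✓ MOVHI  r2←0x1c
6: ✓ MOVNE  r2←0x14
7: · SUBGT
8: ✓ CMP  NZCV=1010
9: · SUBCC
10: ✓ MOVLE  r0←0x7b
11: · MOVPL

FIX = (r0, 0x7b)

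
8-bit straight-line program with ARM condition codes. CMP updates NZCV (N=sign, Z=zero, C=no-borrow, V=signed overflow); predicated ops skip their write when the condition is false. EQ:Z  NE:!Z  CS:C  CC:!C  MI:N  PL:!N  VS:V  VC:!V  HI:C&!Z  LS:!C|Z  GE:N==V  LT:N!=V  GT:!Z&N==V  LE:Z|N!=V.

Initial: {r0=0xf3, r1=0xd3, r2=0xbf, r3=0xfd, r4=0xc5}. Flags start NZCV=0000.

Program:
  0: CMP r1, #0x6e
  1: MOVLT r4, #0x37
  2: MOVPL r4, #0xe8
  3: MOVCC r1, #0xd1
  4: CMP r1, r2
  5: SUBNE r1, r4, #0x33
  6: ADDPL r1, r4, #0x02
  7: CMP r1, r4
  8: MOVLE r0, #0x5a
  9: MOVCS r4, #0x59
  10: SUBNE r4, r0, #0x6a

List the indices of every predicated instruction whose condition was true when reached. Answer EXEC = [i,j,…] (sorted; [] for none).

EXEC = [1,2,5,6,9,10]

[0] flags=0011 → (cmp)
[1] flags=0011 LT?T → r4=0x37
[2] flags=0011 PL?T → r4=0xe8
[3] flags=0011 CC?F → skip
[4] flags=0010 → (cmp)
[5] flags=0010 NE?T → r1=0xb5
[6] flags=0010 PL?T → r1=0xea
[7] flags=0010 → (cmp)
[8] flags=0010 LE?F → skip
[9] flags=0010 CS?T → r4=0x59
[10] flags=0010 NE?T → r4=0x89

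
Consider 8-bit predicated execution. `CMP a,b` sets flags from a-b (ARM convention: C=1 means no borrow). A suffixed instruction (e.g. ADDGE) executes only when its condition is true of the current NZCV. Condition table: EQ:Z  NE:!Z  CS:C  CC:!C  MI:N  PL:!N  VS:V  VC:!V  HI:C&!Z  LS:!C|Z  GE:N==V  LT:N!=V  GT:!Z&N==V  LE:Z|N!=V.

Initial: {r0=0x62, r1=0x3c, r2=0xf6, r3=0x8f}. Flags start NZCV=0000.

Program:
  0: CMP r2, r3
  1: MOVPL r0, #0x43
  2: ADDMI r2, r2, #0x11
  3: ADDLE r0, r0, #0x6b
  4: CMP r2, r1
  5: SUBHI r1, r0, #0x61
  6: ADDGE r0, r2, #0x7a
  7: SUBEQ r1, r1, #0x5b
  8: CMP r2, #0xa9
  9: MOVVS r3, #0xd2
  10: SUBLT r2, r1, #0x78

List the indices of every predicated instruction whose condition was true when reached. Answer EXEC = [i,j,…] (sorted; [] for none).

EXEC = [1,5]

0: ✓ CMP  NZCV=0010
1: ✓ MOVPL  r0←0x43
2: · ADDMI
3: · ADDLE
4: ✓ CMP  NZCV=1010
5: ✓ SUBHI  r1←0xe2
6: · ADDGE
7: · SUBEQ
8: ✓ CMP  NZCV=0010
9: · MOVVS
10: · SUBLT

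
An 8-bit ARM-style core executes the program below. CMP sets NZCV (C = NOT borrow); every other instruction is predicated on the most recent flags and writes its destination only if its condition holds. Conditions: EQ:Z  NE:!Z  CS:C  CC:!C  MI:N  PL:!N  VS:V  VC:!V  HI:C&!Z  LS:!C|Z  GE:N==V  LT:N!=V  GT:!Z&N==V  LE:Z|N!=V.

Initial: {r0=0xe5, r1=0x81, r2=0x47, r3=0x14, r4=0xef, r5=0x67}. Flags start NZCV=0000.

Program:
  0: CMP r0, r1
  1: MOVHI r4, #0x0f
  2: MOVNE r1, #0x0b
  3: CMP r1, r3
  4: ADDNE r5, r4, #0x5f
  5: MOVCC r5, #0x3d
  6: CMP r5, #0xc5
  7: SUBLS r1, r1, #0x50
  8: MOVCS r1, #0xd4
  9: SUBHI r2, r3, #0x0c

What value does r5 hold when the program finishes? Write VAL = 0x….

VAL = 0x3d

0: ✓ CMP  NZCV=0010
1: ✓ MOVHI  r4←0x0f
2: ✓ MOVNE  r1←0x0b
3: ✓ CMP  NZCV=1000
4: ✓ ADDNE  r5←0x6e
5: ✓ MOVCC  r5←0x3d
6: ✓ CMP  NZCV=0000
7: ✓ SUBLS  r1←0xbb
8: · MOVCS
9: · SUBHI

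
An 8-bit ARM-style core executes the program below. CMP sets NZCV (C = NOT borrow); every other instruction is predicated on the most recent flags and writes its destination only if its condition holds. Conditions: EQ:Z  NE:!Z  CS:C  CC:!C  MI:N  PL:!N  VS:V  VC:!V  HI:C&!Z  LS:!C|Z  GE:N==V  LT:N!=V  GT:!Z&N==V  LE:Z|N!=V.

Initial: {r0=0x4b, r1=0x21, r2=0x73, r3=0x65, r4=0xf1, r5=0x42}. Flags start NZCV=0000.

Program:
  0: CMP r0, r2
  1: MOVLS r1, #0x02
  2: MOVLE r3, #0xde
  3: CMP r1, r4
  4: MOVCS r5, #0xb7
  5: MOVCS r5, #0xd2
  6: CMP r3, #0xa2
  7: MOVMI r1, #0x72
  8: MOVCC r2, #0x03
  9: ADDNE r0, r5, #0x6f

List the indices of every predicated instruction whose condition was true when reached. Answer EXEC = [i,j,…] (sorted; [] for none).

EXEC = [1,2,9]

[0] flags=1000 → (cmp)
[1] flags=1000 LS?T → r1=0x02
[2] flags=1000 LE?T → r3=0xde
[3] flags=0000 → (cmp)
[4] flags=0000 CS?F → skip
[5] flags=0000 CS?F → skip
[6] flags=0010 → (cmp)
[7] flags=0010 MI?F → skip
[8] flags=0010 CC?F → skip
[9] flags=0010 NE?T → r0=0xb1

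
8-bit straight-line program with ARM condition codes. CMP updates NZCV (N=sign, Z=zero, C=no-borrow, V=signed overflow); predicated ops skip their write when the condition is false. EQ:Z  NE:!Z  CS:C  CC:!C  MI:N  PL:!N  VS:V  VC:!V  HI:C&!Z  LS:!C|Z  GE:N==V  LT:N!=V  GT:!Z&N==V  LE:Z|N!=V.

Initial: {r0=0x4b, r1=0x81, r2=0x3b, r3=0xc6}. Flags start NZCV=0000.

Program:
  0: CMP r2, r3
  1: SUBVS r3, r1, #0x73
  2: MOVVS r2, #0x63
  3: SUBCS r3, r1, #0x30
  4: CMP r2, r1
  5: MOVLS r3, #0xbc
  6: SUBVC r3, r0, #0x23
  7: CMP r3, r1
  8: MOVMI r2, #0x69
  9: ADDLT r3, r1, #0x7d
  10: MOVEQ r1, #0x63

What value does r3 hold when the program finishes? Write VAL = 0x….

VAL = 0xbc

[0] flags=0000 → (cmp)
[1] flags=0000 VS?F → skip
[2] flags=0000 VS?F → skip
[3] flags=0000 CS?F → skip
[4] flags=1001 → (cmp)
[5] flags=1001 LS?T → r3=0xbc
[6] flags=1001 VC?F → skip
[7] flags=0010 → (cmp)
[8] flags=0010 MI?F → skip
[9] flags=0010 LT?F → skip
[10] flags=0010 EQ?F → skip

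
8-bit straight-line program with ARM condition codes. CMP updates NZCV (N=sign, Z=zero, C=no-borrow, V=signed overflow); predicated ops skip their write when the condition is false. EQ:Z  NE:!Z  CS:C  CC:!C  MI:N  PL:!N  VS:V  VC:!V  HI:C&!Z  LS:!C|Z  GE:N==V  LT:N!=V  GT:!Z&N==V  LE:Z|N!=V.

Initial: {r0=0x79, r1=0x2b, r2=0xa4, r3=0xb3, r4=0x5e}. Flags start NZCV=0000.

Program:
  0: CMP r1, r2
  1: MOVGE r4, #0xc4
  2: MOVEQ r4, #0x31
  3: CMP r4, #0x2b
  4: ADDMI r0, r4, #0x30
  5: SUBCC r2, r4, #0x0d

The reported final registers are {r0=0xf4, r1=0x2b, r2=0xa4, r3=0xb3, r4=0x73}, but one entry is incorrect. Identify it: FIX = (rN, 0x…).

FIX = (r4, 0xc4)

0: ✓ CMP  NZCV=1001
1: ✓ MOVGE  r4←0xc4
2: · MOVEQ
3: ✓ CMP  NZCV=1010
4: ✓ ADDMI  r0←0xf4
5: · SUBCC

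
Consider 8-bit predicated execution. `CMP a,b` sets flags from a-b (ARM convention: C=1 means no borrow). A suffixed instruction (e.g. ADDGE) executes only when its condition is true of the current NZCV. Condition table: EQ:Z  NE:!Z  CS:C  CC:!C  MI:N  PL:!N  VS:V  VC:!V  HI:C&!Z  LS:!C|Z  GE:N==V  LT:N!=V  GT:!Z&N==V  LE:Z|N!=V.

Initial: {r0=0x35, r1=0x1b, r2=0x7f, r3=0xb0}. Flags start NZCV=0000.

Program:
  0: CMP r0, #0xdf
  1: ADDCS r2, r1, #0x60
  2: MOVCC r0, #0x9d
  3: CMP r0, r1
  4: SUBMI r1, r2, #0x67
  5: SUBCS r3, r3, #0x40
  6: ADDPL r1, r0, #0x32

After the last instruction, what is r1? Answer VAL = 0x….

0: ✓ CMP  NZCV=0000
1: · ADDCS
2: ✓ MOVCC  r0←0x9d
3: ✓ CMP  NZCV=1010
4: ✓ SUBMI  r1←0x18
5: ✓ SUBCS  r3←0x70
6: · ADDPL

VAL = 0x18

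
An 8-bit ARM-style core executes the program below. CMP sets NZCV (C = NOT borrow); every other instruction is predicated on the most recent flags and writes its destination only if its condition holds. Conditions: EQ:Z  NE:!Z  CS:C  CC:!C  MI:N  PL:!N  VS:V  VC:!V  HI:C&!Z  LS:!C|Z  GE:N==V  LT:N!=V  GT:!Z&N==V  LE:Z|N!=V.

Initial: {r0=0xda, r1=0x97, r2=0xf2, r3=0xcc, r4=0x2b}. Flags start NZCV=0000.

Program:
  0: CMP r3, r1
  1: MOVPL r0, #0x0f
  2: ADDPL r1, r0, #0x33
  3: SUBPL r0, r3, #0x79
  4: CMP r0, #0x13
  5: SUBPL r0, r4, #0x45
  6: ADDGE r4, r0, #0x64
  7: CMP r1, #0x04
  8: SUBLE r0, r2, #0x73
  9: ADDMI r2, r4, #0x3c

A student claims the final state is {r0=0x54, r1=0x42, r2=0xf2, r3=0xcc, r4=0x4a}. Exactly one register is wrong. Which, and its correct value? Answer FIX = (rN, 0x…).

FIX = (r0, 0xe6)

[0] flags=0010 → (cmp)
[1] flags=0010 PL?T → r0=0x0f
[2] flags=0010 PL?T → r1=0x42
[3] flags=0010 PL?T → r0=0x53
[4] flags=0010 → (cmp)
[5] flags=0010 PL?T → r0=0xe6
[6] flags=0010 GE?T → r4=0x4a
[7] flags=0010 → (cmp)
[8] flags=0010 LE?F → skip
[9] flags=0010 MI?F → skip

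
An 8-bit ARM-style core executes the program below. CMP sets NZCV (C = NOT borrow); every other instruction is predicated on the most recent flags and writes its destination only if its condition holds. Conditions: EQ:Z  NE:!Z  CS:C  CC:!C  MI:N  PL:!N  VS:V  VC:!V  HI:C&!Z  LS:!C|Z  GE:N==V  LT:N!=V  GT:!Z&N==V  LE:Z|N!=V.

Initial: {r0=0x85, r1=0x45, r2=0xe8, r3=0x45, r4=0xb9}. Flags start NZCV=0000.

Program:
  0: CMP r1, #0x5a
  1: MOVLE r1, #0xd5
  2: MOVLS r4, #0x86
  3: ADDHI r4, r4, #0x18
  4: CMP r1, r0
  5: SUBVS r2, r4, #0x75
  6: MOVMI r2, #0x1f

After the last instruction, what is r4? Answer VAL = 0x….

VAL = 0x86

[0] flags=1000 → (cmp)
[1] flags=1000 LE?T → r1=0xd5
[2] flags=1000 LS?T → r4=0x86
[3] flags=1000 HI?F → skip
[4] flags=0010 → (cmp)
[5] flags=0010 VS?F → skip
[6] flags=0010 MI?F → skip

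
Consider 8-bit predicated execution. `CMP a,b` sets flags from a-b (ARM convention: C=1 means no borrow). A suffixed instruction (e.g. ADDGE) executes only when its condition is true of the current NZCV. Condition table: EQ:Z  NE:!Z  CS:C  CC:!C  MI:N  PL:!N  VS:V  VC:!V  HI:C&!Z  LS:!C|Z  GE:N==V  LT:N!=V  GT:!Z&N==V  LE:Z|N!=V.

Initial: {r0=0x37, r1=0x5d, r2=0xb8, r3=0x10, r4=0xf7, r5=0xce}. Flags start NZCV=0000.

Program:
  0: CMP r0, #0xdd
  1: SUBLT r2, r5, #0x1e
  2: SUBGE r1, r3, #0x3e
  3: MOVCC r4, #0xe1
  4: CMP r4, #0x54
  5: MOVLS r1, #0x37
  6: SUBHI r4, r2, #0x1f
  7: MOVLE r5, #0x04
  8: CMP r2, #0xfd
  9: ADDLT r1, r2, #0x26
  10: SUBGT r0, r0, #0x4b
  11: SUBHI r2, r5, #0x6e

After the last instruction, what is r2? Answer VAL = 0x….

VAL = 0xb8

0: ✓ CMP  NZCV=0000
1: · SUBLT
2: ✓ SUBGE  r1←0xd2
3: ✓ MOVCC  r4←0xe1
4: ✓ CMP  NZCV=1010
5: · MOVLS
6: ✓ SUBHI  r4←0x99
7: ✓ MOVLE  r5←0x04
8: ✓ CMP  NZCV=1000
9: ✓ ADDLT  r1←0xde
10: · SUBGT
11: · SUBHI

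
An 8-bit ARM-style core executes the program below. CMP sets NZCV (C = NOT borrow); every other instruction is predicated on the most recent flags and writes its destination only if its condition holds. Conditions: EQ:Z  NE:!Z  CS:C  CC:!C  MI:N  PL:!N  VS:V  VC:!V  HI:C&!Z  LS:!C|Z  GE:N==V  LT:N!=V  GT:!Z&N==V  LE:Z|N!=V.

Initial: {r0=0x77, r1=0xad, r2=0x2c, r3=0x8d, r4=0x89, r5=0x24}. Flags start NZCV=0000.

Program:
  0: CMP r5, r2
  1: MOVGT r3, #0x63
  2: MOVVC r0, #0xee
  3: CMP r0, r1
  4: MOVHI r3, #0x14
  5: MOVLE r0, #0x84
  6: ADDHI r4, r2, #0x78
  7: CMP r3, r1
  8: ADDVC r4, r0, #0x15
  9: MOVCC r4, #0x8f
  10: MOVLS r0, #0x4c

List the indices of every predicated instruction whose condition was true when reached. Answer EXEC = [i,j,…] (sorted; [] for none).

0: ✓ CMP  NZCV=1000
1: · MOVGT
2: ✓ MOVVC  r0←0xee
3: ✓ CMP  NZCV=0010
4: ✓ MOVHI  r3←0x14
5: · MOVLE
6: ✓ ADDHI  r4←0xa4
7: ✓ CMP  NZCV=0000
8: ✓ ADDVC  r4←0x03
9: ✓ MOVCC  r4←0x8f
10: ✓ MOVLS  r0←0x4c

EXEC = [2,4,6,8,9,10]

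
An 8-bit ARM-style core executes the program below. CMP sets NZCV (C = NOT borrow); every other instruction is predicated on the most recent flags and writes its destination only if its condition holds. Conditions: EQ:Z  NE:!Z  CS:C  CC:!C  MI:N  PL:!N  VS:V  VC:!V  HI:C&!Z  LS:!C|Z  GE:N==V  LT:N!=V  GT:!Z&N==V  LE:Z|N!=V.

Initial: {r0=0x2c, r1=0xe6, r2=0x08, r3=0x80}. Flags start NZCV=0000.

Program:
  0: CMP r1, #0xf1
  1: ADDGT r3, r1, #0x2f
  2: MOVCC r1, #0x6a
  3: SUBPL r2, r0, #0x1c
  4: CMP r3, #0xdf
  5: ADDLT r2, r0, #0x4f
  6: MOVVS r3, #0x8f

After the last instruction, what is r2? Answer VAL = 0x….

0: ✓ CMP  NZCV=1000
1: · ADDGT
2: ✓ MOVCC  r1←0x6a
3: · SUBPL
4: ✓ CMP  NZCV=1000
5: ✓ ADDLT  r2←0x7b
6: · MOVVS

VAL = 0x7b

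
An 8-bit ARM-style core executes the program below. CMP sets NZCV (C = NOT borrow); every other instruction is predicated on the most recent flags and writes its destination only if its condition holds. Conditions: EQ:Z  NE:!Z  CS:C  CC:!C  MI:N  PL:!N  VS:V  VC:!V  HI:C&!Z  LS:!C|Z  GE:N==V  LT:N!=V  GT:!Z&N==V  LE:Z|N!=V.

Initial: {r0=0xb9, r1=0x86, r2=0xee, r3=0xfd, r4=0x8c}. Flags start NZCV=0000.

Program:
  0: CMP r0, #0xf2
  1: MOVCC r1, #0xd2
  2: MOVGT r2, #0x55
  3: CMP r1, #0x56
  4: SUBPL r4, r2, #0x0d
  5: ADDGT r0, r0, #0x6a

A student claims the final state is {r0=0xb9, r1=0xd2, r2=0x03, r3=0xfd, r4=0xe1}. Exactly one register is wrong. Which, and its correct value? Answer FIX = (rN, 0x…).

[0] flags=1000 → (cmp)
[1] flags=1000 CC?T → r1=0xd2
[2] flags=1000 GT?F → skip
[3] flags=0011 → (cmp)
[4] flags=0011 PL?T → r4=0xe1
[5] flags=0011 GT?F → skip

FIX = (r2, 0xee)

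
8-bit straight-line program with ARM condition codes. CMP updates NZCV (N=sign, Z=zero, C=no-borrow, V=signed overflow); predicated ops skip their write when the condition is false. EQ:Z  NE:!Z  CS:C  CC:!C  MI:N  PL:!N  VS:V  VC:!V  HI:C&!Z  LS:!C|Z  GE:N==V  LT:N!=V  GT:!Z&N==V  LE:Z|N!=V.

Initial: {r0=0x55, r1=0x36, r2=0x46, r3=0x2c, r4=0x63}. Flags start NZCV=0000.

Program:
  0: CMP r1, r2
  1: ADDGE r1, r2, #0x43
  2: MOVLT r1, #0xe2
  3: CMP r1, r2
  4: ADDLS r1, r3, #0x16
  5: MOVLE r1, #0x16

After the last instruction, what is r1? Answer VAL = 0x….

[0] flags=1000 → (cmp)
[1] flags=1000 GE?F → skip
[2] flags=1000 LT?T → r1=0xe2
[3] flags=1010 → (cmp)
[4] flags=1010 LS?F → skip
[5] flags=1010 LE?T → r1=0x16

VAL = 0x16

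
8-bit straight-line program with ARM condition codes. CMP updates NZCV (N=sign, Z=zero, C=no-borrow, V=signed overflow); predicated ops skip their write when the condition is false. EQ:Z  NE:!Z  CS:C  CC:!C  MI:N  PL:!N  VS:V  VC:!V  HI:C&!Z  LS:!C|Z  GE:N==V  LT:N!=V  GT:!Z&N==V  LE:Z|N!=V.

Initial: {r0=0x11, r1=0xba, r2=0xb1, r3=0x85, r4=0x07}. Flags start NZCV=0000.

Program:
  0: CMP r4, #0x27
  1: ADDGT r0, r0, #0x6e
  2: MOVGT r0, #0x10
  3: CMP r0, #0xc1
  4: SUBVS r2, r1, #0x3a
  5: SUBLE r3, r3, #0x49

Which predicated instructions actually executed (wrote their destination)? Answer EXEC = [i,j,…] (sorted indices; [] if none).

EXEC = []

[0] flags=1000 → (cmp)
[1] flags=1000 GT?F → skip
[2] flags=1000 GT?F → skip
[3] flags=0000 → (cmp)
[4] flags=0000 VS?F → skip
[5] flags=0000 LE?F → skip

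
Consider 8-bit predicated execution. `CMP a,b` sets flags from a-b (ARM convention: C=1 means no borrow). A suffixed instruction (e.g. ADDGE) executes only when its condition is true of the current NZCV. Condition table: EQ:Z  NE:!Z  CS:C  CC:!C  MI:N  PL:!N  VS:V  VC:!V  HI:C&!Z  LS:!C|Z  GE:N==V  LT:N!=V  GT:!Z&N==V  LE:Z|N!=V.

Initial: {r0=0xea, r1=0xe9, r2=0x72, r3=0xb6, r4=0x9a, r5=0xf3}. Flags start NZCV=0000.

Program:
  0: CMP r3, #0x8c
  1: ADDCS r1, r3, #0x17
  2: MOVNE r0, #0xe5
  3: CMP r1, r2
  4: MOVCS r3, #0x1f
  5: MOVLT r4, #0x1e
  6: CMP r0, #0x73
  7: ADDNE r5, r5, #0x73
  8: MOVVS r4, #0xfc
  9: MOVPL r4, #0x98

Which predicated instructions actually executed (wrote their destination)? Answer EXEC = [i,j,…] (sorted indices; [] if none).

0: ✓ CMP  NZCV=0010
1: ✓ ADDCS  r1←0xcd
2: ✓ MOVNE  r0←0xe5
3: ✓ CMP  NZCV=0011
4: ✓ MOVCS  r3←0x1f
5: ✓ MOVLT  r4←0x1e
6: ✓ CMP  NZCV=0011
7: ✓ ADDNE  r5←0x66
8: ✓ MOVVS  r4←0xfc
9: ✓ MOVPL  r4←0x98

EXEC = [1,2,4,5,7,8,9]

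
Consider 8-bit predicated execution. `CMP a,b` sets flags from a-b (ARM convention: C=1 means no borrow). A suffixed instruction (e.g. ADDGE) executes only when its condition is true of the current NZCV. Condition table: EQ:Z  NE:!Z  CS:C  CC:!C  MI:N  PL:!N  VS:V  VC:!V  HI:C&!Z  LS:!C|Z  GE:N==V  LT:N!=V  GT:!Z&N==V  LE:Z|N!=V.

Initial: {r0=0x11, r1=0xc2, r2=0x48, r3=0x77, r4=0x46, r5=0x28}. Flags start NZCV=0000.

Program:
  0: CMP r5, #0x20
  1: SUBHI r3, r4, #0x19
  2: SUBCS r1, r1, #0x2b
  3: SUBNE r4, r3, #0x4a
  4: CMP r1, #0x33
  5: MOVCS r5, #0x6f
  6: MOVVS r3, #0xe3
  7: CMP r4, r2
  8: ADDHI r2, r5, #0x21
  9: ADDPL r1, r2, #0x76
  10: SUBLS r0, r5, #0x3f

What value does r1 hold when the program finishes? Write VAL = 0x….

0: ✓ CMP  NZCV=0010
1: ✓ SUBHI  r3←0x2d
2: ✓ SUBCS  r1←0x97
3: ✓ SUBNE  r4←0xe3
4: ✓ CMP  NZCV=0011
5: ✓ MOVCS  r5←0x6f
6: ✓ MOVVS  r3←0xe3
7: ✓ CMP  NZCV=1010
8: ✓ ADDHI  r2←0x90
9: · ADDPL
10: · SUBLS

VAL = 0x97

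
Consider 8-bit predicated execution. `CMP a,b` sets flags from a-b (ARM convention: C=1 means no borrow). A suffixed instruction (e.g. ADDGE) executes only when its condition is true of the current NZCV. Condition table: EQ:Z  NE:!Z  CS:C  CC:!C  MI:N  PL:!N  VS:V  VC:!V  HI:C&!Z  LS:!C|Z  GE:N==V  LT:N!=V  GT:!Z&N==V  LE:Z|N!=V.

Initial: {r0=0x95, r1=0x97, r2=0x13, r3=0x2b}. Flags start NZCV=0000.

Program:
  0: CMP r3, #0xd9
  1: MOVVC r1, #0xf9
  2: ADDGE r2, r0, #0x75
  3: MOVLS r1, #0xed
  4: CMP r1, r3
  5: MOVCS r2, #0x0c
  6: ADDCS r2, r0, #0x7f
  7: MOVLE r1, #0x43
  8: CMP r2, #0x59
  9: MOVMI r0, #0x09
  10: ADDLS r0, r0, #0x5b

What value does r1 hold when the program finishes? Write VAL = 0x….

0: ✓ CMP  NZCV=0000
1: ✓ MOVVC  r1←0xf9
2: ✓ ADDGE  r2←0x0a
3: ✓ MOVLS  r1←0xed
4: ✓ CMP  NZCV=1010
5: ✓ MOVCS  r2←0x0c
6: ✓ ADDCS  r2←0x14
7: ✓ MOVLE  r1←0x43
8: ✓ CMP  NZCV=1000
9: ✓ MOVMI  r0←0x09
10: ✓ ADDLS  r0←0x64

VAL = 0x43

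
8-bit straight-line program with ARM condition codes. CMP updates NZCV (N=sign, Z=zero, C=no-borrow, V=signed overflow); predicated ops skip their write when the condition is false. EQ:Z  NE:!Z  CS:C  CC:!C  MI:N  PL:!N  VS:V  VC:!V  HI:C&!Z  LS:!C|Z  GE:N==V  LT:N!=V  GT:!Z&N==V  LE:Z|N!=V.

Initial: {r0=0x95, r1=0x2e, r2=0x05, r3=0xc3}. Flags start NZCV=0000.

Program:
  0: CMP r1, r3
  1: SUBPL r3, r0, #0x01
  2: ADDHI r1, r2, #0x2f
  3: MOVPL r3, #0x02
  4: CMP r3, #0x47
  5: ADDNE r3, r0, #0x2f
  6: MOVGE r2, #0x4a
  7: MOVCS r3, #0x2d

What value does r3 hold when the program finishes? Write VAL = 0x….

VAL = 0xc4

[0] flags=0000 → (cmp)
[1] flags=0000 PL?T → r3=0x94
[2] flags=0000 HI?F → skip
[3] flags=0000 PL?T → r3=0x02
[4] flags=1000 → (cmp)
[5] flags=1000 NE?T → r3=0xc4
[6] flags=1000 GE?F → skip
[7] flags=1000 CS?F → skip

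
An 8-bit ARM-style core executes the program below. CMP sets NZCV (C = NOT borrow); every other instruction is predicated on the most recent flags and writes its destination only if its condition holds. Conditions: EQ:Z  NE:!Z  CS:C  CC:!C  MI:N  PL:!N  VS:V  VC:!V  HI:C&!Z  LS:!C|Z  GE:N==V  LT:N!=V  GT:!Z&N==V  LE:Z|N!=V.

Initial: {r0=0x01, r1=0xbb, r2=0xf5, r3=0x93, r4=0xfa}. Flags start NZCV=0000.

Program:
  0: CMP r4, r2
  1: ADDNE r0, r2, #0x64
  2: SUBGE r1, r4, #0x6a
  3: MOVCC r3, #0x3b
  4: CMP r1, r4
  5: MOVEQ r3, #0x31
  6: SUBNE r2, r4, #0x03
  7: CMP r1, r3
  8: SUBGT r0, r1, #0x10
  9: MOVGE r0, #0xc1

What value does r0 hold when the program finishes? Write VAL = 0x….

VAL = 0x59

[0] flags=0010 → (cmp)
[1] flags=0010 NE?T → r0=0x59
[2] flags=0010 GE?T → r1=0x90
[3] flags=0010 CC?F → skip
[4] flags=1000 → (cmp)
[5] flags=1000 EQ?F → skip
[6] flags=1000 NE?T → r2=0xf7
[7] flags=1000 → (cmp)
[8] flags=1000 GT?F → skip
[9] flags=1000 GE?F → skip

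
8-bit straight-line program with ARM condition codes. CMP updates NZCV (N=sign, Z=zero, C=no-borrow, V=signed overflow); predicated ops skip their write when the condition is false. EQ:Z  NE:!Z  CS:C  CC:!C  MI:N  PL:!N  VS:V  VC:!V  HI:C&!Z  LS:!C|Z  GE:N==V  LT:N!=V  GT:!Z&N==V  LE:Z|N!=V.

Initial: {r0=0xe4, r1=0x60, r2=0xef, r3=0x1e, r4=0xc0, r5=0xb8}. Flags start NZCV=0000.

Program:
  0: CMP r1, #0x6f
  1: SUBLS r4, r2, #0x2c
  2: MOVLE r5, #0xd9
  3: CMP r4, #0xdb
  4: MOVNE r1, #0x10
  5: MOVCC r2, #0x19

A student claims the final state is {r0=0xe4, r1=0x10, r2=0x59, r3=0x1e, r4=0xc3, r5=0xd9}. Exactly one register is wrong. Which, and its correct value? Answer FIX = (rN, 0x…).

[0] flags=1000 → (cmp)
[1] flags=1000 LS?T → r4=0xc3
[2] flags=1000 LE?T → r5=0xd9
[3] flags=1000 → (cmp)
[4] flags=1000 NE?T → r1=0x10
[5] flags=1000 CC?T → r2=0x19

FIX = (r2, 0x19)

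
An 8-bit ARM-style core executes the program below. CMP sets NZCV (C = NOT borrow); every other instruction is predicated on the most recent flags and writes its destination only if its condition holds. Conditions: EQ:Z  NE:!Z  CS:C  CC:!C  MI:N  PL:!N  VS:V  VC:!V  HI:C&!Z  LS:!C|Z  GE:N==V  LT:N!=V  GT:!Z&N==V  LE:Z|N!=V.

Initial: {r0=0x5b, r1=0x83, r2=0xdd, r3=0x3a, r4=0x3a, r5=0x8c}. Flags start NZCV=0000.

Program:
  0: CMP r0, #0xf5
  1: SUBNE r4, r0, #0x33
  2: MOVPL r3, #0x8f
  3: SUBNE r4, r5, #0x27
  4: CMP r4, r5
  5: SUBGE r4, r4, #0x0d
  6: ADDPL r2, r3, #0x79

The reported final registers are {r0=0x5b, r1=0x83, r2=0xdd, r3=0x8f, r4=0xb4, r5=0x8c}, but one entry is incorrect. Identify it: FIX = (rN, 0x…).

FIX = (r4, 0x58)

0: ✓ CMP  NZCV=0000
1: ✓ SUBNE  r4←0x28
2: ✓ MOVPL  r3←0x8f
3: ✓ SUBNE  r4←0x65
4: ✓ CMP  NZCV=1001
5: ✓ SUBGE  r4←0x58
6: · ADDPL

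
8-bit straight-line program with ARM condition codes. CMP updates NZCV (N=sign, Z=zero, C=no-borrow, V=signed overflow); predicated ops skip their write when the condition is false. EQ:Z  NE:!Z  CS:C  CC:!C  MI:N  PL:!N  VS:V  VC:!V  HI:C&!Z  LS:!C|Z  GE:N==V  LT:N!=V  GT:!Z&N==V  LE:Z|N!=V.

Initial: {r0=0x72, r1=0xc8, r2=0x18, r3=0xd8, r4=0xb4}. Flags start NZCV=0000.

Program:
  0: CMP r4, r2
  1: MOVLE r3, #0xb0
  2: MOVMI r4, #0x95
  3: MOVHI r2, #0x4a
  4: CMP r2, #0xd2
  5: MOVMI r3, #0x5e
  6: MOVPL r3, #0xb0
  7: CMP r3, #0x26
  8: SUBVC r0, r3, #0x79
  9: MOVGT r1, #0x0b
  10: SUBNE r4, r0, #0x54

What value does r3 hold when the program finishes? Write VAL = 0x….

VAL = 0xb0

0: ✓ CMP  NZCV=1010
1: ✓ MOVLE  r3←0xb0
2: ✓ MOVMI  r4←0x95
3: ✓ MOVHI  r2←0x4a
4: ✓ CMP  NZCV=0000
5: · MOVMI
6: ✓ MOVPL  r3←0xb0
7: ✓ CMP  NZCV=1010
8: ✓ SUBVC  r0←0x37
9: · MOVGT
10: ✓ SUBNE  r4←0xe3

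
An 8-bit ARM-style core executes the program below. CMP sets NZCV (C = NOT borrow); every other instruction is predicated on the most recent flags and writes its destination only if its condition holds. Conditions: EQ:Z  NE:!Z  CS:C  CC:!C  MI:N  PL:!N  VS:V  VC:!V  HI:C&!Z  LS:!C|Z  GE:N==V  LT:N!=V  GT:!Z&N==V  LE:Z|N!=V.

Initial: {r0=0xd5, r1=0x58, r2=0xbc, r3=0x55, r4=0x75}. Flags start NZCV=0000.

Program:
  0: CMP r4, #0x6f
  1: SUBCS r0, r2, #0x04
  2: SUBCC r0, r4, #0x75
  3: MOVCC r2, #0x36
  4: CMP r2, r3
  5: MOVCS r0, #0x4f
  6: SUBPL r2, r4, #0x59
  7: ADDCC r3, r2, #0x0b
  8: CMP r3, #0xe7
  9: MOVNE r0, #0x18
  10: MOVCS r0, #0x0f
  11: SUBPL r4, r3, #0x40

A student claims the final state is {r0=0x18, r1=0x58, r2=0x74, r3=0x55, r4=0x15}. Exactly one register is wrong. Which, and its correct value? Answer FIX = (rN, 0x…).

FIX = (r2, 0x1c)

0: ✓ CMP  NZCV=0010
1: ✓ SUBCS  r0←0xb8
2: · SUBCC
3: · MOVCC
4: ✓ CMP  NZCV=0011
5: ✓ MOVCS  r0←0x4f
6: ✓ SUBPL  r2←0x1c
7: · ADDCC
8: ✓ CMP  NZCV=0000
9: ✓ MOVNE  r0←0x18
10: · MOVCS
11: ✓ SUBPL  r4←0x15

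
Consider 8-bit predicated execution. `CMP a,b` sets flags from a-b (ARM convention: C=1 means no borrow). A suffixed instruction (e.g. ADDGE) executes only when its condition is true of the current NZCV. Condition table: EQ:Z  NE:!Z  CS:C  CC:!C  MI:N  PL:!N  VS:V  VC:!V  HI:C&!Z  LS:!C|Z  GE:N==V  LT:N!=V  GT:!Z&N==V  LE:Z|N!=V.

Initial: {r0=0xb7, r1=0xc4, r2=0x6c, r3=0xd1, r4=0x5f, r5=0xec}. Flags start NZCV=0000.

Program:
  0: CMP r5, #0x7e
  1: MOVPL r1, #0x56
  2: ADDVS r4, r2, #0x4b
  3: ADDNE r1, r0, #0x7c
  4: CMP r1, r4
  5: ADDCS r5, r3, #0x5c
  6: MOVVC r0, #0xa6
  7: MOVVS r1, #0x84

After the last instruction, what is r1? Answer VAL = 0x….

[0] flags=0011 → (cmp)
[1] flags=0011 PL?T → r1=0x56
[2] flags=0011 VS?T → r4=0xb7
[3] flags=0011 NE?T → r1=0x33
[4] flags=0000 → (cmp)
[5] flags=0000 CS?F → skip
[6] flags=0000 VC?T → r0=0xa6
[7] flags=0000 VS?F → skip

VAL = 0x33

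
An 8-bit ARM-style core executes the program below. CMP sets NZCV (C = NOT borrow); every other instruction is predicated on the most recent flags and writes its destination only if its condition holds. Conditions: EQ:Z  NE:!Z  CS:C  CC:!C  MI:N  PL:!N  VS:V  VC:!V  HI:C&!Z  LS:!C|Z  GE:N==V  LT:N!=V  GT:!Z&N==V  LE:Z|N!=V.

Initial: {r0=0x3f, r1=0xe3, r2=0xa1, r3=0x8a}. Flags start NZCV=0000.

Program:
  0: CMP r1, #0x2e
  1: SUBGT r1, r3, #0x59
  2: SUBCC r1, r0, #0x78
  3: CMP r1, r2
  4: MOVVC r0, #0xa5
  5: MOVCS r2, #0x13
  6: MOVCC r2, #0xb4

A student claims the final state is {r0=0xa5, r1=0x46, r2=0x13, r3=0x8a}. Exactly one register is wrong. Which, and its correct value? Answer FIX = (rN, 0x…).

0: ✓ CMP  NZCV=1010
1: · SUBGT
2: · SUBCC
3: ✓ CMP  NZCV=0010
4: ✓ MOVVC  r0←0xa5
5: ✓ MOVCS  r2←0x13
6: · MOVCC

FIX = (r1, 0xe3)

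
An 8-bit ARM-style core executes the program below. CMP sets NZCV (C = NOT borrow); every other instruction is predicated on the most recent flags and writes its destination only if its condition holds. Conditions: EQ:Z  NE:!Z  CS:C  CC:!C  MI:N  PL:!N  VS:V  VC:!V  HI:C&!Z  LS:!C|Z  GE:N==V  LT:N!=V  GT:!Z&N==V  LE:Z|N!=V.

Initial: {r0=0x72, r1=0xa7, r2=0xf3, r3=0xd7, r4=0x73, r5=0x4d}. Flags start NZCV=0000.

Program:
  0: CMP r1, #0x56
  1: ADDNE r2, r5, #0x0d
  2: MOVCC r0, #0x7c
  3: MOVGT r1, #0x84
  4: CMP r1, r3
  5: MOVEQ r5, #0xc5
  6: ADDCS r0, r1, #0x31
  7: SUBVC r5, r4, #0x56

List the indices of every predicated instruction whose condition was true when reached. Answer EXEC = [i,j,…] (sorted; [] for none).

[0] flags=0011 → (cmp)
[1] flags=0011 NE?T → r2=0x5a
[2] flags=0011 CC?F → skip
[3] flags=0011 GT?F → skip
[4] flags=1000 → (cmp)
[5] flags=1000 EQ?F → skip
[6] flags=1000 CS?F → skip
[7] flags=1000 VC?T → r5=0x1d

EXEC = [1,7]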